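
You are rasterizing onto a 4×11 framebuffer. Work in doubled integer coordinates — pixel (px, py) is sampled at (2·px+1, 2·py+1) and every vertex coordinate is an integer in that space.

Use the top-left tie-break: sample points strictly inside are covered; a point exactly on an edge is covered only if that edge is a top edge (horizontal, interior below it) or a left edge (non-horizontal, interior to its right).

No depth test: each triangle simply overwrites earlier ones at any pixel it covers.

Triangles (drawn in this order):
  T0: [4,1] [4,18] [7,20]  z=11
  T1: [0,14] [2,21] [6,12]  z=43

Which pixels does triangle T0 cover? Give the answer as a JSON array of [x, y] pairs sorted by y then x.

T0:
  2·area = 51  (B↔C swapped to make it positive)
  edge (4, 1)→(7, 20): d=(3,19) right/bottom  bias=-1
  edge (7, 20)→(4, 18): d=(-3,-2) top-left  bias=+0
  edge (4, 18)→(4, 1): d=(0,-17) top-left  bias=+0
    (2,4)@(5, 9): e=[5,29,17] → #
    (3,4)@(7, 9): e=[-33,33,51] → ·
    (2,5)@(5, 11): e=[11,23,17] → #
    (3,5)@(7, 11): e=[-27,27,51] → ·
    (2,6)@(5, 13): e=[17,17,17] → #
    (3,6)@(7, 13): e=[-21,21,51] → ·
    (2,7)@(5, 15): e=[23,11,17] → #
    (3,7)@(7, 15): e=[-15,15,51] → ·
    (2,8)@(5, 17): e=[29,5,17] → #
    (3,8)@(7, 17): e=[-9,9,51] → ·
    (2,9)@(5, 19): e=[35,-1,17] → ·
  covered (5 px):
    · · · ·
    · · · ·
    · · · ·
    · · · ·
    · · # ·
    · · # ·
    · · # ·
    · · # ·
    · · # ·
    · · · ·
    · · · ·
T1:
  2·area = 46  (B↔C swapped to make it positive)
  edge (0, 14)→(6, 12): d=(6,-2) top-left  bias=+0
  edge (6, 12)→(2, 21): d=(-4,9) right/bottom  bias=-1
  edge (2, 21)→(0, 14): d=(-2,-7) top-left  bias=+0
    (1,6)@(3, 13): e=[0,23,23] → #  [on edge]
    (2,6)@(5, 13): e=[4,5,37] → #
    (3,6)@(7, 13): e=[8,-13,51] → ·
    (0,7)@(1, 15): e=[8,33,5] → #
    (2,7)@(5, 15): e=[16,-3,33] → ·
    (0,8)@(1, 17): e=[20,25,1] → #
    (2,8)@(5, 17): e=[28,-11,29] → ·
    (0,9)@(1, 19): e=[32,17,-3] → ·
    (1,9)@(3, 19): e=[36,-1,11] → ·
  covered (6 px):
    · · · ·
    · · · ·
    · · · ·
    · · · ·
    · · · ·
    · · · ·
    · # # ·
    # # · ·
    # # · ·
    · · · ·
    · · · ·

Final: [[2,4],[2,5],[2,6],[2,7],[2,8]]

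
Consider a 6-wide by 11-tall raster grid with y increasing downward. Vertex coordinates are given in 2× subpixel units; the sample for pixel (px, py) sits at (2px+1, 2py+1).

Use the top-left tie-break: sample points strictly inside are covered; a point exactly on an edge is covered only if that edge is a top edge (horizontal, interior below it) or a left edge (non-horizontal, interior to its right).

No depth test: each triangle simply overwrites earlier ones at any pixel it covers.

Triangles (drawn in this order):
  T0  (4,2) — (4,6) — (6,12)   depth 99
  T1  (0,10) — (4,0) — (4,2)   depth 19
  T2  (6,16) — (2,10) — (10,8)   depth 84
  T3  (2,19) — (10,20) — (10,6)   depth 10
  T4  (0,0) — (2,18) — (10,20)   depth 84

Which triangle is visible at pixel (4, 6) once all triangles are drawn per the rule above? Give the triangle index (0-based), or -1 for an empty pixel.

T0:
  2·area = 8  (B↔C swapped to make it positive)
  edge (4, 2)→(6, 12): d=(2,10) right/bottom  bias=-1
  edge (6, 12)→(4, 6): d=(-2,-6) top-left  bias=+0
  edge (4, 6)→(4, 2): d=(0,-4) top-left  bias=+0
    (1,1)@(3, 3): e=[12,0,-4] → ·  [on edge]
    (2,3)@(5, 7): e=[0,4,4] → ·  [on edge]
    (2,4)@(5, 9): e=[4,0,4] → #  [on edge]
    (3,4)@(7, 9): e=[-16,12,12] → ·
    (2,5)@(5, 11): e=[8,-4,4] → ·
    (3,7)@(7, 15): e=[-4,0,12] → ·  [on edge]
    (3,8)@(7, 17): e=[0,-4,12] → ·  [on edge]
    (4,10)@(9, 21): e=[-12,0,20] → ·  [on edge]
  covered (1 px):
    · · · · · ·
    · · · · · ·
    · · · · · ·
    · · · · · ·
    · · # · · ·
    · · · · · ·
    · · · · · ·
    · · · · · ·
    · · · · · ·
    · · · · · ·
    · · · · · ·
T1:
  2·area = 8
  edge (0, 10)→(4, 0): d=(4,-10) top-left  bias=+0
  edge (4, 0)→(4, 2): d=(0,2) right/bottom  bias=-1
  edge (4, 2)→(0, 10): d=(-4,8) right/bottom  bias=-1
    (1,1)@(3, 3): e=[2,2,4] → #
    (2,1)@(5, 3): e=[22,-2,-12] → ·
    (1,2)@(3, 5): e=[10,2,-4] → ·
  covered (1 px):
    · · · · · ·
    · # · · · ·
    · · · · · ·
    · · · · · ·
    · · · · · ·
    · · · · · ·
    · · · · · ·
    · · · · · ·
    · · · · · ·
    · · · · · ·
    · · · · · ·
T2:
  2·area = 56
  edge (6, 16)→(2, 10): d=(-4,-6) top-left  bias=+0
  edge (2, 10)→(10, 8): d=(8,-2) top-left  bias=+0
  edge (10, 8)→(6, 16): d=(-4,8) right/bottom  bias=-1
    (3,4)@(7, 9): e=[34,2,20] → #
    (4,4)@(9, 9): e=[46,6,4] → #
    (5,4)@(11, 9): e=[58,10,-12] → ·
    (1,5)@(3, 11): e=[2,10,44] → #
    (2,5)@(5, 11): e=[14,14,28] → #
    (4,5)@(9, 11): e=[38,22,-4] → ·
    (1,6)@(3, 13): e=[-6,26,36] → ·
    (2,6)@(5, 13): e=[6,30,20] → #
    (4,6)@(9, 13): e=[30,38,-12] → ·
    (2,7)@(5, 15): e=[-2,46,12] → ·
    (3,7)@(7, 15): e=[10,50,-4] → ·
  covered (7 px):
    · · · · · ·
    · · · · · ·
    · · · · · ·
    · · · · · ·
    · · · # # ·
    · # # # · ·
    · · # # · ·
    · · · · · ·
    · · · · · ·
    · · · · · ·
    · · · · · ·
T3:
  2·area = 112  (B↔C swapped to make it positive)
  edge (2, 19)→(10, 6): d=(8,-13) top-left  bias=+0
  edge (10, 6)→(10, 20): d=(0,14) right/bottom  bias=-1
  edge (10, 20)→(2, 19): d=(-8,-1) top-left  bias=+0
    (4,4)@(9, 9): e=[11,14,87] → #
    (5,4)@(11, 9): e=[37,-14,89] → ·
    (3,5)@(7, 11): e=[1,42,69] → #
    (5,5)@(11, 11): e=[53,-14,73] → ·
    (3,6)@(7, 13): e=[17,42,53] → #
    (5,6)@(11, 13): e=[69,-14,57] → ·
    (2,7)@(5, 15): e=[7,70,35] → #
    (5,7)@(11, 15): e=[85,-14,41] → ·
    (2,8)@(5, 17): e=[23,70,19] → #
    (5,8)@(11, 17): e=[101,-14,25] → ·
    (1,9)@(3, 19): e=[13,98,1] → #
    (5,9)@(11, 19): e=[117,-14,9] → ·
  covered (15 px):
    · · · · · ·
    · · · · · ·
    · · · · · ·
    · · · · · ·
    · · · · # ·
    · · · # # ·
    · · · # # ·
    · · # # # ·
    · · # # # ·
    · # # # # ·
    · · · · · ·
T4:
  2·area = 140  (B↔C swapped to make it positive)
  edge (0, 0)→(10, 20): d=(10,20) right/bottom  bias=-1
  edge (10, 20)→(2, 18): d=(-8,-2) top-left  bias=+0
  edge (2, 18)→(0, 0): d=(-2,-18) top-left  bias=+0
    (0,1)@(1, 3): e=[10,118,12] → #
    (1,1)@(3, 3): e=[-30,122,48] → ·
    (0,2)@(1, 5): e=[30,102,8] → #
    (1,2)@(3, 5): e=[-10,106,44] → ·
    (0,3)@(1, 7): e=[50,86,4] → #
    (1,3)@(3, 7): e=[10,90,40] → #
    (2,3)@(5, 7): e=[-30,94,76] → ·
    (0,4)@(1, 9): e=[70,70,0] → #  [on edge]
    (2,4)@(5, 9): e=[-10,78,72] → ·
    (0,5)@(1, 11): e=[90,54,-4] → ·
    (1,5)@(3, 11): e=[50,58,32] → #
    (2,5)@(5, 11): e=[10,62,68] → #
  covered (18 px):
    · · · · · ·
    # · · · · ·
    # · · · · ·
    # # · · · ·
    # # · · · ·
    · # # · · ·
    · # # · · ·
    · # # # · ·
    · # # # · ·
    · · · # # ·
    · · · · · ·

Z-buffer (winner per pixel, '.' = empty):
  . . . . . .
  4 1 . . . .
  4 . . . . .
  4 4 . . . .
  4 4 0 2 3 .
  . 4 4 3 3 .
  . 4 4 3 3 .
  . 4 4 4 3 .
  . 4 4 4 3 .
  . 3 3 4 4 .
  . . . . . .

Final: 3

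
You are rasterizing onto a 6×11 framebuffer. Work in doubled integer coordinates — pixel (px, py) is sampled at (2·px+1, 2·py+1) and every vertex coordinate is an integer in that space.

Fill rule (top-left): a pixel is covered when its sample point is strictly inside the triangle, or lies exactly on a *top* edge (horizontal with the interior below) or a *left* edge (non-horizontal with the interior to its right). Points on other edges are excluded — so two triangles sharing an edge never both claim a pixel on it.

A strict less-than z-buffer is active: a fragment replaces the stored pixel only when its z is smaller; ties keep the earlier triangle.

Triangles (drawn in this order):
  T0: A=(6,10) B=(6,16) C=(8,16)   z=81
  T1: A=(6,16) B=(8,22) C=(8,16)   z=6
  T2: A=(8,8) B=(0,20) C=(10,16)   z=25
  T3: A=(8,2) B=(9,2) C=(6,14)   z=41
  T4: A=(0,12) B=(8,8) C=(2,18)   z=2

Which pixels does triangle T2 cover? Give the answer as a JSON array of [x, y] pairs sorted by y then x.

T0:
  2·area = 12  (B↔C swapped to make it positive)
  edge (6, 10)→(8, 16): d=(2,6) right/bottom  bias=-1
  edge (8, 16)→(6, 16): d=(-2,0) right/bottom  bias=-1
  edge (6, 16)→(6, 10): d=(0,-6) top-left  bias=+0
    (1,0)@(3, 1): e=[0,30,-18] → ·  [on edge]
    (2,3)@(5, 7): e=[0,18,-6] → ·  [on edge]
    (3,6)@(7, 13): e=[0,6,6] → ·  [on edge]
    (3,7)@(7, 15): e=[4,2,6] → #
    (4,7)@(9, 15): e=[-8,2,18] → ·
    (3,8)@(7, 17): e=[8,-2,6] → ·
    (4,9)@(9, 19): e=[0,-6,18] → ·  [on edge]
  covered (1 px):
    · · · · · ·
    · · · · · ·
    · · · · · ·
    · · · · · ·
    · · · · · ·
    · · · · · ·
    · · · · · ·
    · · · # · ·
    · · · · · ·
    · · · · · ·
    · · · · · ·
T1:
  2·area = 12  (B↔C swapped to make it positive)
  edge (6, 16)→(8, 16): d=(2,0) top-left  bias=+0
  edge (8, 16)→(8, 22): d=(0,6) right/bottom  bias=-1
  edge (8, 22)→(6, 16): d=(-2,-6) top-left  bias=+0
    (0,0)@(1, 1): e=[-30,42,0] → ·  [on edge]
    (1,3)@(3, 7): e=[-18,30,0] → ·  [on edge]
    (2,6)@(5, 13): e=[-6,18,0] → ·  [on edge]
    (3,8)@(7, 17): e=[2,6,4] → #
    (4,8)@(9, 17): e=[2,-6,16] → ·
    (3,9)@(7, 19): e=[6,6,0] → #  [on edge]
    (4,9)@(9, 19): e=[6,-6,12] → ·
    (3,10)@(7, 21): e=[10,6,-4] → ·
  covered (2 px):
    · · · · · ·
    · · · · · ·
    · · · · · ·
    · · · · · ·
    · · · · · ·
    · · · · · ·
    · · · · · ·
    · · · · · ·
    · · · # · ·
    · · · # · ·
    · · · · · ·
T2:
  2·area = 88  (B↔C swapped to make it positive)
  edge (8, 8)→(10, 16): d=(2,8) right/bottom  bias=-1
  edge (10, 16)→(0, 20): d=(-10,4) right/bottom  bias=-1
  edge (0, 20)→(8, 8): d=(8,-12) top-left  bias=+0
    (3,5)@(7, 11): e=[14,62,12] → #
    (4,5)@(9, 11): e=[-2,54,36] → ·
    (2,6)@(5, 13): e=[34,50,4] → #
    (4,6)@(9, 13): e=[2,34,52] → #
    (5,6)@(11, 13): e=[-14,26,76] → ·
    (2,7)@(5, 15): e=[38,30,20] → #
    (5,7)@(11, 15): e=[-10,6,92] → ·
    (1,8)@(3, 17): e=[58,18,12] → #
    (4,8)@(9, 17): e=[10,-6,84] → ·
    (0,9)@(1, 19): e=[78,6,4] → #
    (1,9)@(3, 19): e=[62,-2,28] → ·
    (2,9)@(5, 19): e=[46,-10,52] → ·
  covered (11 px):
    · · · · · ·
    · · · · · ·
    · · · · · ·
    · · · · · ·
    · · · · · ·
    · · · # · ·
    · · # # # ·
    · · # # # ·
    · # # # · ·
    # · · · · ·
    · · · · · ·
T3:
  2·area = 12
  edge (8, 2)→(9, 2): d=(1,0) top-left  bias=+0
  edge (9, 2)→(6, 14): d=(-3,12) right/bottom  bias=-1
  edge (6, 14)→(8, 2): d=(2,-12) top-left  bias=+0
    (3,4)@(7, 9): e=[7,3,2] → #
    (4,4)@(9, 9): e=[7,-21,26] → ·
    (3,5)@(7, 11): e=[9,-3,6] → ·
  covered (1 px):
    · · · · · ·
    · · · · · ·
    · · · · · ·
    · · · · · ·
    · · · # · ·
    · · · · · ·
    · · · · · ·
    · · · · · ·
    · · · · · ·
    · · · · · ·
    · · · · · ·
T4:
  2·area = 56
  edge (0, 12)→(8, 8): d=(8,-4) top-left  bias=+0
  edge (8, 8)→(2, 18): d=(-6,10) right/bottom  bias=-1
  edge (2, 18)→(0, 12): d=(-2,-6) top-left  bias=+0
    (5,1)@(11, 3): e=[-28,0,84] → ·  [on edge]
    (3,4)@(7, 9): e=[4,4,48] → #
    (4,4)@(9, 9): e=[12,-16,60] → ·
    (1,5)@(3, 11): e=[4,32,20] → #
    (2,5)@(5, 11): e=[12,12,32] → #
    (3,5)@(7, 11): e=[20,-8,44] → ·
    (0,6)@(1, 13): e=[12,40,4] → #
    (2,6)@(5, 13): e=[28,0,28] → ·  [on edge]
    (0,7)@(1, 15): e=[28,28,0] → #  [on edge]
    (2,7)@(5, 15): e=[44,-12,24] → ·
    (0,8)@(1, 17): e=[44,16,-4] → ·
    (1,8)@(3, 17): e=[52,-4,8] → ·
    (1,10)@(3, 21): e=[84,-28,0] → ·  [on edge]
  covered (7 px):
    · · · · · ·
    · · · · · ·
    · · · · · ·
    · · · · · ·
    · · · # · ·
    · # # · · ·
    # # · · · ·
    # # · · · ·
    · · · · · ·
    · · · · · ·
    · · · · · ·

Answer: [[3,5],[2,6],[3,6],[4,6],[2,7],[3,7],[4,7],[1,8],[2,8],[3,8],[0,9]]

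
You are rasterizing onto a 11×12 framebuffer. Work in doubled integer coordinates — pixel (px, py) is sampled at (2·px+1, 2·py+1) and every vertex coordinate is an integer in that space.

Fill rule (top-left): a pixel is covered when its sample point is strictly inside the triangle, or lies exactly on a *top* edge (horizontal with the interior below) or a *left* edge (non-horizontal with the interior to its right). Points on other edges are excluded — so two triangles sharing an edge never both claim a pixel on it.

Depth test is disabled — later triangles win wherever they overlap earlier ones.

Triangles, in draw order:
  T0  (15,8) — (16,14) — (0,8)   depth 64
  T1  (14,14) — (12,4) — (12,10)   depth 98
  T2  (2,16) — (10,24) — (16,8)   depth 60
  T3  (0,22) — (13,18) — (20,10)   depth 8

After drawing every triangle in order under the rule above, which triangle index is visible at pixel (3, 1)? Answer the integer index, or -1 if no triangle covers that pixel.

T0:
  2·area = 90
  edge (15, 8)→(16, 14): d=(1,6) right/bottom  bias=-1
  edge (16, 14)→(0, 8): d=(-16,-6) top-left  bias=+0
  edge (0, 8)→(15, 8): d=(15,0) top-left  bias=+0
    (1,4)@(3, 9): e=[73,2,15] → X
    (2,4)@(5, 9): e=[61,14,15] → X
    (3,4)@(7, 9): e=[49,26,15] → X
    (4,4)@(9, 9): e=[37,38,15] → X
    (5,4)@(11, 9): e=[25,50,15] → X
    (6,4)@(13, 9): e=[13,62,15] → X
    (7,4)@(15, 9): e=[1,74,15] → X
    (8,4)@(17, 9): e=[-11,86,15] → .
    (1,5)@(3, 11): e=[75,-30,45] → .
    (2,5)@(5, 11): e=[63,-18,45] → .
    (3,5)@(7, 11): e=[51,-6,45] → .
    (4,5)@(9, 11): e=[39,6,45] → X
  covered (12 px):
    . . . . . . . . . . .
    . . . . . . . . . . .
    . . . . . . . . . . .
    . . . . . . . . . . .
    . X X X X X X X . . .
    . . . . X X X X . . .
    . . . . . . . X . . .
    . . . . . . . . . . .
    . . . . . . . . . . .
    . . . . . . . . . . .
    . . . . . . . . . . .
    . . . . . . . . . . .
T1:
  2·area = 12  (B↔C swapped to make it positive)
  edge (14, 14)→(12, 10): d=(-2,-4) top-left  bias=+0
  edge (12, 10)→(12, 4): d=(0,-6) top-left  bias=+0
  edge (12, 4)→(14, 14): d=(2,10) right/bottom  bias=-1
    (6,4)@(13, 9): e=[6,6,0] → .  [on edge]
    (6,5)@(13, 11): e=[2,6,4] → X
    (7,5)@(15, 11): e=[10,18,-16] → .
    (6,6)@(13, 13): e=[-2,6,8] → .
    (7,9)@(15, 19): e=[-6,18,0] → .  [on edge]
  covered (1 px):
    . . . . . . . . . . .
    . . . . . . . . . . .
    . . . . . . . . . . .
    . . . . . . . . . . .
    . . . . . . . . . . .
    . . . . . . X . . . .
    . . . . . . . . . . .
    . . . . . . . . . . .
    . . . . . . . . . . .
    . . . . . . . . . . .
    . . . . . . . . . . .
    . . . . . . . . . . .
T2:
  2·area = 176  (B↔C swapped to make it positive)
  edge (2, 16)→(16, 8): d=(14,-8) top-left  bias=+0
  edge (16, 8)→(10, 24): d=(-6,16) right/bottom  bias=-1
  edge (10, 24)→(2, 16): d=(-8,-8) top-left  bias=+0
    (7,4)@(15, 9): e=[6,10,160] → X
    (8,4)@(17, 9): e=[22,-22,176] → .
    (5,5)@(11, 11): e=[2,62,112] → X
    (6,5)@(13, 11): e=[18,30,128] → X
    (7,5)@(15, 11): e=[34,-2,144] → .
    (4,6)@(9, 13): e=[14,82,80] → X
    (7,6)@(15, 13): e=[62,-14,128] → .
    (0,7)@(1, 15): e=[-22,198,0] → .  [on edge]
    (2,7)@(5, 15): e=[10,134,32] → X
    (3,7)@(7, 15): e=[26,102,48] → X
    (7,7)@(15, 15): e=[90,-26,112] → .
    (1,8)@(3, 17): e=[22,154,0] → X  [on edge]
    (2,9)@(5, 19): e=[66,110,0] → X  [on edge]
    (3,10)@(7, 21): e=[110,66,0] → X  [on edge]
    (4,11)@(9, 23): e=[154,22,0] → X  [on edge]
  covered (24 px):
    . . . . . . . . . . .
    . . . . . . . . . . .
    . . . . . . . . . . .
    . . . . . . . . . . .
    . . . . . . . X . . .
    . . . . . X X . . . .
    . . . . X X X . . . .
    . . X X X X X . . . .
    . X X X X X . . . . .
    . . X X X X . . . . .
    . . . X X X . . . . .
    . . . . X . . . . . .
T3:
  2·area = 76  (B↔C swapped to make it positive)
  edge (0, 22)→(20, 10): d=(20,-12) top-left  bias=+0
  edge (20, 10)→(13, 18): d=(-7,8) right/bottom  bias=-1
  edge (13, 18)→(0, 22): d=(-13,4) right/bottom  bias=-1
    (9,5)@(19, 11): e=[8,1,67] → X
    (10,5)@(21, 11): e=[32,-15,59] → .
    (7,6)@(15, 13): e=[0,19,57] → X  [on edge]
    (8,6)@(17, 13): e=[24,3,49] → X
    (9,6)@(19, 13): e=[48,-13,41] → .
    (6,7)@(13, 15): e=[16,21,39] → X
    (8,7)@(17, 15): e=[64,-11,23] → .
    (4,8)@(9, 17): e=[8,39,29] → X
    (5,8)@(11, 17): e=[32,23,21] → X
    (7,8)@(15, 17): e=[80,-9,5] → .
    (2,9)@(5, 19): e=[0,57,19] → X  [on edge]
    (3,9)@(7, 19): e=[24,41,11] → X
  covered (12 px):
    . . . . . . . . . . .
    . . . . . . . . . . .
    . . . . . . . . . . .
    . . . . . . . . . . .
    . . . . . . . . . . .
    . . . . . . . . . X .
    . . . . . . . X X . .
    . . . . . . X X . . .
    . . . . X X X . . . .
    . . X X X . . . . . .
    . X . . . . . . . . .
    . . . . . . . . . . .

Z-buffer (winner per pixel, '.' = empty):
  . . . . . . . . . . .
  . . . . . . . . . . .
  . . . . . . . . . . .
  . . . . . . . . . . .
  . 0 0 0 0 0 0 2 . . .
  . . . . 0 2 2 0 . 3 .
  . . . . 2 2 2 3 3 . .
  . . 2 2 2 2 3 3 . . .
  . 2 2 2 3 3 3 . . . .
  . . 3 3 3 2 . . . . .
  . 3 . 2 2 2 . . . . .
  . . . . 2 . . . . . .

Answer: -1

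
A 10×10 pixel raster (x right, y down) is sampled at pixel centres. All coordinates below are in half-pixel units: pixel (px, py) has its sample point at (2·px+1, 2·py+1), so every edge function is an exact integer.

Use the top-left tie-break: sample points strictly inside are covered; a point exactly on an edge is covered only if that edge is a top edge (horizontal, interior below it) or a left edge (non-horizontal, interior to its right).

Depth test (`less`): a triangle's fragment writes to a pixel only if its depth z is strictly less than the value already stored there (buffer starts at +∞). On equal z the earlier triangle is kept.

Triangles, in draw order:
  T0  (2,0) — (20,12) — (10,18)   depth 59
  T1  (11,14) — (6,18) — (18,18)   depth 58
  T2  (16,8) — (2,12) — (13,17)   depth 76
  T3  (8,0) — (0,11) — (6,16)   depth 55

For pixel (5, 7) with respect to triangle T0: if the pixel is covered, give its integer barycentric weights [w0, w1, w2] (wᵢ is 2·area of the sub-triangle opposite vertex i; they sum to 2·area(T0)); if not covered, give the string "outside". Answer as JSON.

T0:
  2·area = 228
  edge (2, 0)→(20, 12): d=(18,12) right/bottom  bias=-1
  edge (20, 12)→(10, 18): d=(-10,6) right/bottom  bias=-1
  edge (10, 18)→(2, 0): d=(-8,-18) top-left  bias=+0
    (1,0)@(3, 1): e=[6,212,10] → X
    (2,0)@(5, 1): e=[-18,200,46] → .
    (1,1)@(3, 3): e=[42,192,-6] → .
    (2,1)@(5, 3): e=[18,180,30] → X
    (3,1)@(7, 3): e=[-6,168,66] → .
    (2,2)@(5, 5): e=[54,160,14] → X
    (3,2)@(7, 5): e=[30,148,50] → X
    (4,2)@(9, 5): e=[6,136,86] → X
    (5,2)@(11, 5): e=[-18,124,122] → .
    (2,3)@(5, 7): e=[90,140,-2] → .
    (3,3)@(7, 7): e=[66,128,34] → X
    (5,3)@(11, 7): e=[18,104,106] → X
    (7,7)@(15, 15): e=[114,0,114] → .  [on edge]
  covered (28 px):
    . X . . . . . . . .
    . . X . . . . . . .
    . . X X X . . . . .
    . . . X X X . . . .
    . . . X X X X X . .
    . . . X X X X X X .
    . . . . X X X X X .
    . . . . X X X . . .
    . . . . . X . . . .
    . . . . . . . . . .
T1:
  2·area = 48  (B↔C swapped to make it positive)
  edge (11, 14)→(18, 18): d=(7,4) right/bottom  bias=-1
  edge (18, 18)→(6, 18): d=(-12,0) right/bottom  bias=-1
  edge (6, 18)→(11, 14): d=(5,-4) top-left  bias=+0
    (5,7)@(11, 15): e=[7,36,5] → X
    (6,7)@(13, 15): e=[-1,36,13] → .
    (4,8)@(9, 17): e=[29,12,7] → X
    (6,8)@(13, 17): e=[13,12,23] → X
    (7,8)@(15, 17): e=[5,12,31] → X
    (8,8)@(17, 17): e=[-3,12,39] → .
    (4,9)@(9, 19): e=[43,-12,17] → .
    (5,9)@(11, 19): e=[35,-12,25] → .
    (6,9)@(13, 19): e=[27,-12,33] → .
    (7,9)@(15, 19): e=[19,-12,41] → .
  covered (5 px):
    . . . . . . . . . .
    . . . . . . . . . .
    . . . . . . . . . .
    . . . . . . . . . .
    . . . . . . . . . .
    . . . . . . . . . .
    . . . . . . . . . .
    . . . . . X . . . .
    . . . . X X X X . .
    . . . . . . . . . .
T2:
  2·area = 114  (B↔C swapped to make it positive)
  edge (16, 8)→(13, 17): d=(-3,9) right/bottom  bias=-1
  edge (13, 17)→(2, 12): d=(-11,-5) top-left  bias=+0
  edge (2, 12)→(16, 8): d=(14,-4) top-left  bias=+0
    (8,2)@(17, 5): e=[0,152,-38] → .  [on edge]
    (6,4)@(13, 9): e=[24,88,2] → X
    (7,4)@(15, 9): e=[6,98,10] → X
    (8,4)@(17, 9): e=[-12,108,18] → .
    (3,5)@(7, 11): e=[72,36,6] → X
    (4,5)@(9, 11): e=[54,46,14] → X
    (5,5)@(11, 11): e=[36,56,22] → X
    (7,5)@(15, 11): e=[0,76,38] → .  [on edge]
    (2,6)@(5, 13): e=[84,4,26] → X
    (7,6)@(15, 13): e=[-6,54,66] → .
    (2,7)@(5, 15): e=[78,-18,54] → .
    (3,7)@(7, 15): e=[60,-8,62] → .
    (6,8)@(13, 17): e=[0,0,114] → .  [on edge]
  covered (14 px):
    . . . . . . . . . .
    . . . . . . . . . .
    . . . . . . . . . .
    . . . . . . . . . .
    . . . . . . X X . .
    . . . X X X X . . .
    . . X X X X X . . .
    . . . . X X X . . .
    . . . . . . . . . .
    . . . . . . . . . .
T3:
  2·area = 106  (B↔C swapped to make it positive)
  edge (8, 0)→(6, 16): d=(-2,16) right/bottom  bias=-1
  edge (6, 16)→(0, 11): d=(-6,-5) top-left  bias=+0
  edge (0, 11)→(8, 0): d=(8,-11) top-left  bias=+0
    (3,1)@(7, 3): e=[10,83,13] → X
    (4,1)@(9, 3): e=[-22,93,35] → .
    (2,2)@(5, 5): e=[38,61,7] → X
    (4,2)@(9, 5): e=[-26,81,51] → .
    (1,3)@(3, 7): e=[66,39,1] → X
    (4,3)@(9, 7): e=[-30,69,67] → .
    (1,4)@(3, 9): e=[62,27,17] → X
    (3,4)@(7, 9): e=[-2,47,61] → .
    (0,5)@(1, 11): e=[90,5,11] → X
    (3,5)@(7, 11): e=[-6,35,77] → .
    (0,6)@(1, 13): e=[86,-7,27] → .
    (1,6)@(3, 13): e=[54,3,49] → X
  covered (14 px):
    . . . . . . . . . .
    . . . X . . . . . .
    . . X X . . . . . .
    . X X X . . . . . .
    . X X . . . . . . .
    X X X . . . . . . .
    . X X . . . . . . .
    . . X . . . . . . .
    . . . . . . . . . .
    . . . . . . . . . .

Result: [24,42,162]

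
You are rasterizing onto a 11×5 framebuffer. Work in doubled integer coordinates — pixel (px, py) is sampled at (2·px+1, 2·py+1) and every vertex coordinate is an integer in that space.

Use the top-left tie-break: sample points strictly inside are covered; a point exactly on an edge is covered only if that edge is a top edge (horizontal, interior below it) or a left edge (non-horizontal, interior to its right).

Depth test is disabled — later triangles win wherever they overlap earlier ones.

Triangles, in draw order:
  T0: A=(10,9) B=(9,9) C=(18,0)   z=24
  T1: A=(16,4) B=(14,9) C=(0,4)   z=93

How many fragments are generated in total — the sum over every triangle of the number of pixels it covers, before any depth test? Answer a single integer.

T0:
  2·area = 9
  edge (10, 9)→(9, 9): d=(-1,0) right/bottom  bias=-1
  edge (9, 9)→(18, 0): d=(9,-9) top-left  bias=+0
  edge (18, 0)→(10, 9): d=(-8,9) right/bottom  bias=-1
    (8,0)@(17, 1): e=[8,0,1] → X  [on edge]
    (9,0)@(19, 1): e=[8,18,-17] → .
    (7,1)@(15, 3): e=[6,0,3] → X  [on edge]
    (8,1)@(17, 3): e=[6,18,-15] → .
    (6,2)@(13, 5): e=[4,0,5] → X  [on edge]
    (7,2)@(15, 5): e=[4,18,-13] → .
    (5,3)@(11, 7): e=[2,0,7] → X  [on edge]
    (6,3)@(13, 7): e=[2,18,-11] → .
    (0,4)@(1, 9): e=[0,-72,81] → .  [on edge]
    (1,4)@(3, 9): e=[0,-54,63] → .  [on edge]
    (2,4)@(5, 9): e=[0,-36,45] → .  [on edge]
    (3,4)@(7, 9): e=[0,-18,27] → .  [on edge]
    (4,4)@(9, 9): e=[0,0,9] → .  [on edge]
    (5,4)@(11, 9): e=[0,18,-9] → .  [on edge]
    (6,4)@(13, 9): e=[0,36,-27] → .  [on edge]
    (7,4)@(15, 9): e=[0,54,-45] → .  [on edge]
    (8,4)@(17, 9): e=[0,72,-63] → .  [on edge]
    (9,4)@(19, 9): e=[0,90,-81] → .  [on edge]
    (10,4)@(21, 9): e=[0,108,-99] → .  [on edge]
  covered (4 px):
    . . . . . . . . X . .
    . . . . . . . X . . .
    . . . . . . X . . . .
    . . . . . X . . . . .
    . . . . . . . . . . .
T1:
  2·area = 80
  edge (16, 4)→(14, 9): d=(-2,5) right/bottom  bias=-1
  edge (14, 9)→(0, 4): d=(-14,-5) top-left  bias=+0
  edge (0, 4)→(16, 4): d=(16,0) top-left  bias=+0
    (1,2)@(3, 5): e=[63,1,16] → X
    (2,2)@(5, 5): e=[53,11,16] → X
    (3,2)@(7, 5): e=[43,21,16] → X
    (4,2)@(9, 5): e=[33,31,16] → X
    (5,2)@(11, 5): e=[23,41,16] → X
    (6,2)@(13, 5): e=[13,51,16] → X
    (7,2)@(15, 5): e=[3,61,16] → X
    (8,2)@(17, 5): e=[-7,71,16] → .
    (1,3)@(3, 7): e=[59,-27,48] → .
    (2,3)@(5, 7): e=[49,-17,48] → .
    (3,3)@(7, 7): e=[39,-7,48] → .
    (4,3)@(9, 7): e=[29,3,48] → X
  covered (10 px):
    . . . . . . . . . . .
    . . . . . . . . . . .
    . X X X X X X X . . .
    . . . . X X X . . . .
    . . . . . . . . . . .

Final: 14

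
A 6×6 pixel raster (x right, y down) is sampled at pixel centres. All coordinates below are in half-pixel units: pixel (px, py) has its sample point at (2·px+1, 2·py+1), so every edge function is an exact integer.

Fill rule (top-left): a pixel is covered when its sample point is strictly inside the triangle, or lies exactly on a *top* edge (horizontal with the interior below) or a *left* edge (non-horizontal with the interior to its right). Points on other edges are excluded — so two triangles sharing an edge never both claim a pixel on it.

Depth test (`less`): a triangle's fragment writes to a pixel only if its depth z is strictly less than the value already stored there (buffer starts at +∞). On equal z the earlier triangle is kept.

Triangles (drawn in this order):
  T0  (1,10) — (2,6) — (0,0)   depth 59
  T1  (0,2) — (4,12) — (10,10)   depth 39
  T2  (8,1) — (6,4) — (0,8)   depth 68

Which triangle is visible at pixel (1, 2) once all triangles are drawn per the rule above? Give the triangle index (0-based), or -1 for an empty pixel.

T0:
  2·area = 14  (B↔C swapped to make it positive)
  edge (1, 10)→(0, 0): d=(-1,-10) top-left  bias=+0
  edge (0, 0)→(2, 6): d=(2,6) right/bottom  bias=-1
  edge (2, 6)→(1, 10): d=(-1,4) right/bottom  bias=-1
    (0,1)@(1, 3): e=[7,0,7] → ·  [on edge]
    (0,2)@(1, 5): e=[5,4,5] → #
    (1,2)@(3, 5): e=[25,-8,-3] → ·
    (0,3)@(1, 7): e=[3,8,3] → #
    (1,3)@(3, 7): e=[23,-4,-5] → ·
    (0,4)@(1, 9): e=[1,12,1] → #
    (1,4)@(3, 9): e=[21,0,-7] → ·  [on edge]
    (0,5)@(1, 11): e=[-1,16,-1] → ·
  covered (3 px):
    · · · · · ·
    · · · · · ·
    # · · · · ·
    # · · · · ·
    # · · · · ·
    · · · · · ·
T1:
  2·area = 68  (B↔C swapped to make it positive)
  edge (0, 2)→(10, 10): d=(10,8) right/bottom  bias=-1
  edge (10, 10)→(4, 12): d=(-6,2) right/bottom  bias=-1
  edge (4, 12)→(0, 2): d=(-4,-10) top-left  bias=+0
    (0,1)@(1, 3): e=[2,60,6] → #
    (1,1)@(3, 3): e=[-14,56,26] → ·
    (0,2)@(1, 5): e=[22,48,-2] → ·
    (1,2)@(3, 5): e=[6,44,18] → #
    (2,2)@(5, 5): e=[-10,40,38] → ·
    (1,3)@(3, 7): e=[26,32,10] → #
    (2,3)@(5, 7): e=[10,28,30] → #
    (3,3)@(7, 7): e=[-6,24,50] → ·
    (1,4)@(3, 9): e=[46,20,2] → #
    (3,4)@(7, 9): e=[14,12,42] → #
    (4,4)@(9, 9): e=[-2,8,62] → ·
    (1,5)@(3, 11): e=[66,8,-6] → ·
    (3,5)@(7, 11): e=[34,0,34] → ·  [on edge]
  covered (8 px):
    · · · · · ·
    # · · · · ·
    · # · · · ·
    · # # · · ·
    · # # # · ·
    · · # · · ·
T2:
  2·area = 10
  edge (8, 1)→(6, 4): d=(-2,3) right/bottom  bias=-1
  edge (6, 4)→(0, 8): d=(-6,4) right/bottom  bias=-1
  edge (0, 8)→(8, 1): d=(8,-7) top-left  bias=+0
  covered (0 px):
    · · · · · ·
    · · · · · ·
    · · · · · ·
    · · · · · ·
    · · · · · ·
    · · · · · ·

Z-buffer (winner per pixel, '.' = empty):
  . . . . . .
  1 . . . . .
  0 1 . . . .
  0 1 1 . . .
  0 1 1 1 . .
  . . 1 . . .

Result: 1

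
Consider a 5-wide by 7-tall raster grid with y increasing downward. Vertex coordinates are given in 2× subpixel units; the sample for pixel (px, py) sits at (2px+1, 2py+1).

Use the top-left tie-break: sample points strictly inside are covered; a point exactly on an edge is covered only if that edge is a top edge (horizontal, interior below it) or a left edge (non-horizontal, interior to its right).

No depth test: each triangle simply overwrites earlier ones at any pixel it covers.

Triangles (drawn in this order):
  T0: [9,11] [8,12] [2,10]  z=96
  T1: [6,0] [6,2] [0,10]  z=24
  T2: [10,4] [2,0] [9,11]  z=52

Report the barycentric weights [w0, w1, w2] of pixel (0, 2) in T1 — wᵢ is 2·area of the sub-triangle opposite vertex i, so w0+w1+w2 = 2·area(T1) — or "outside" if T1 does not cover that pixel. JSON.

T0:
  2·area = 8
  edge (9, 11)→(8, 12): d=(-1,1) right/bottom  bias=-1
  edge (8, 12)→(2, 10): d=(-6,-2) top-left  bias=+0
  edge (2, 10)→(9, 11): d=(7,1) right/bottom  bias=-1
    (2,5)@(5, 11): e=[4,0,4] → #  [on edge]
    (3,5)@(7, 11): e=[2,4,2] → #
    (4,5)@(9, 11): e=[0,8,0] → ·  [on edge]
    (2,6)@(5, 13): e=[2,-12,18] → ·
    (3,6)@(7, 13): e=[0,-8,16] → ·  [on edge]
  covered (2 px):
    · · · · ·
    · · · · ·
    · · · · ·
    · · · · ·
    · · · · ·
    · · # # ·
    · · · · ·
T1:
  2·area = 12
  edge (6, 0)→(6, 2): d=(0,2) right/bottom  bias=-1
  edge (6, 2)→(0, 10): d=(-6,8) right/bottom  bias=-1
  edge (0, 10)→(6, 0): d=(6,-10) top-left  bias=+0
    (2,1)@(5, 3): e=[2,2,8] → #
    (3,1)@(7, 3): e=[-2,-14,28] → ·
    (1,2)@(3, 5): e=[6,6,0] → #  [on edge]
    (2,2)@(5, 5): e=[2,-10,20] → ·
    (1,3)@(3, 7): e=[6,-6,12] → ·
  covered (2 px):
    · · · · ·
    · · # · ·
    · # · · ·
    · · · · ·
    · · · · ·
    · · · · ·
    · · · · ·
T2:
  2·area = 60  (B↔C swapped to make it positive)
  edge (10, 4)→(9, 11): d=(-1,7) right/bottom  bias=-1
  edge (9, 11)→(2, 0): d=(-7,-11) top-left  bias=+0
  edge (2, 0)→(10, 4): d=(8,4) right/bottom  bias=-1
    (1,0)@(3, 1): e=[52,4,4] → #
    (2,0)@(5, 1): e=[38,26,-4] → ·
    (1,1)@(3, 3): e=[50,-10,20] → ·
    (2,1)@(5, 3): e=[36,12,12] → #
    (3,1)@(7, 3): e=[22,34,4] → #
    (4,1)@(9, 3): e=[8,56,-4] → ·
    (2,2)@(5, 5): e=[34,-2,28] → ·
    (3,2)@(7, 5): e=[20,20,20] → #
    (4,2)@(9, 5): e=[6,42,12] → #
    (3,3)@(7, 7): e=[18,6,36] → #
    (3,4)@(7, 9): e=[16,-8,52] → ·
    (4,4)@(9, 9): e=[2,14,44] → #
    (4,5)@(9, 11): e=[0,0,60] → ·  [on edge]
  covered (8 px):
    · # · · ·
    · · # # ·
    · · · # #
    · · · # #
    · · · · #
    · · · · ·
    · · · · ·

Result: "outside"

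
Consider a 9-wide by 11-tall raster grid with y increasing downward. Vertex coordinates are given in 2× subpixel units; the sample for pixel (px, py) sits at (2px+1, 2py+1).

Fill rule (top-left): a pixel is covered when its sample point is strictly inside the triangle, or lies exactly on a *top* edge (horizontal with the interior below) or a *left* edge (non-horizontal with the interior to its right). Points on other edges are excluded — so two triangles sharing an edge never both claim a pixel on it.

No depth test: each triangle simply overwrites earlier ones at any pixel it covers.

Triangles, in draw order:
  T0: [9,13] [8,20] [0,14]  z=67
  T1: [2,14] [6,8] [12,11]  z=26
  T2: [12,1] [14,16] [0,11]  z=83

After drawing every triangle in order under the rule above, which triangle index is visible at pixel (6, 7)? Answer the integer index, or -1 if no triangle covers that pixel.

T0:
  2·area = 62
  edge (9, 13)→(8, 20): d=(-1,7) right/bottom  bias=-1
  edge (8, 20)→(0, 14): d=(-8,-6) top-left  bias=+0
  edge (0, 14)→(9, 13): d=(9,-1) top-left  bias=+0
    (4,6)@(9, 13): e=[0,62,0] → .  [on edge]
    (1,7)@(3, 15): e=[40,10,12] → X
    (2,7)@(5, 15): e=[26,22,14] → X
    (3,7)@(7, 15): e=[12,34,16] → X
    (4,7)@(9, 15): e=[-2,46,18] → .
    (1,8)@(3, 17): e=[38,-6,30] → .
    (2,8)@(5, 17): e=[24,6,32] → X
    (4,8)@(9, 17): e=[-4,30,36] → .
    (2,9)@(5, 19): e=[22,-10,50] → .
    (3,9)@(7, 19): e=[8,2,52] → X
    (4,9)@(9, 19): e=[-6,14,54] → .
    (3,10)@(7, 21): e=[6,-14,70] → .
  covered (6 px):
    . . . . . . . . .
    . . . . . . . . .
    . . . . . . . . .
    . . . . . . . . .
    . . . . . . . . .
    . . . . . . . . .
    . . . . . . . . .
    . X X X . . . . .
    . . X X . . . . .
    . . . X . . . . .
    . . . . . . . . .
T1:
  2·area = 48
  edge (2, 14)→(6, 8): d=(4,-6) top-left  bias=+0
  edge (6, 8)→(12, 11): d=(6,3) right/bottom  bias=-1
  edge (12, 11)→(2, 14): d=(-10,3) right/bottom  bias=-1
    (3,4)@(7, 9): e=[10,3,35] → X
    (4,4)@(9, 9): e=[22,-3,29] → .
    (2,5)@(5, 11): e=[6,21,21] → X
    (4,5)@(9, 11): e=[30,9,9] → X
    (5,5)@(11, 11): e=[42,3,3] → X
    (6,5)@(13, 11): e=[54,-3,-3] → .
    (1,6)@(3, 13): e=[2,39,7] → X
    (3,6)@(7, 13): e=[26,27,-5] → .
    (4,6)@(9, 13): e=[38,21,-11] → .
    (5,6)@(11, 13): e=[50,15,-17] → .
    (1,7)@(3, 15): e=[10,51,-13] → .
    (2,7)@(5, 15): e=[22,45,-19] → .
  covered (7 px):
    . . . . . . . . .
    . . . . . . . . .
    . . . . . . . . .
    . . . . . . . . .
    . . . X . . . . .
    . . X X X X . . .
    . X X . . . . . .
    . . . . . . . . .
    . . . . . . . . .
    . . . . . . . . .
    . . . . . . . . .
T2:
  2·area = 200
  edge (12, 1)→(14, 16): d=(2,15) right/bottom  bias=-1
  edge (14, 16)→(0, 11): d=(-14,-5) top-left  bias=+0
  edge (0, 11)→(12, 1): d=(12,-10) top-left  bias=+0
    (5,1)@(11, 3): e=[19,167,14] → X
    (6,1)@(13, 3): e=[-11,177,34] → .
    (4,2)@(9, 5): e=[53,129,18] → X
    (6,2)@(13, 5): e=[-7,149,58] → .
    (2,3)@(5, 7): e=[117,81,2] → X
    (3,3)@(7, 7): e=[87,91,22] → X
    (6,3)@(13, 7): e=[-3,121,82] → .
    (1,4)@(3, 9): e=[151,43,6] → X
    (6,4)@(13, 9): e=[1,93,106] → X
    (7,4)@(15, 9): e=[-29,103,126] → .
    (0,5)@(1, 11): e=[185,5,10] → X
    (7,5)@(15, 11): e=[-25,75,150] → .
  covered (25 px):
    . . . . . . . . .
    . . . . . X . . .
    . . . . X X . . .
    . . X X X X . . .
    . X X X X X X . .
    X X X X X X X . .
    . . . X X X X . .
    . . . . . . X . .
    . . . . . . . . .
    . . . . . . . . .
    . . . . . . . . .

Z-buffer (winner per pixel, '.' = empty):
  . . . . . . . . .
  . . . . . 2 . . .
  . . . . 2 2 . . .
  . . 2 2 2 2 . . .
  . 2 2 2 2 2 2 . .
  2 2 2 2 2 2 2 . .
  . 1 1 2 2 2 2 . .
  . 0 0 0 . . 2 . .
  . . 0 0 . . . . .
  . . . 0 . . . . .
  . . . . . . . . .

Result: 2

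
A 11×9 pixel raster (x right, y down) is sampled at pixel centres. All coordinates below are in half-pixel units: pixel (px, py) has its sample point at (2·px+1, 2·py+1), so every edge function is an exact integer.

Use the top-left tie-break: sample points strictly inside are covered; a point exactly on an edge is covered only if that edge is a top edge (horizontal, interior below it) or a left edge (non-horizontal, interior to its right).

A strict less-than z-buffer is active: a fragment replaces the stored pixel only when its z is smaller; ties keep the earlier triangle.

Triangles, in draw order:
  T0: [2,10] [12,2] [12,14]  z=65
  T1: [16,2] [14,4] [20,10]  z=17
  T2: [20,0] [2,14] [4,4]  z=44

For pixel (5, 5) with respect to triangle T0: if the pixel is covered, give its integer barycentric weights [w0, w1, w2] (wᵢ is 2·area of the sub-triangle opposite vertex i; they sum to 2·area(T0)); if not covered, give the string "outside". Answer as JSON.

T0:
  2·area = 120
  edge (2, 10)→(12, 2): d=(10,-8) top-left  bias=+0
  edge (12, 2)→(12, 14): d=(0,12) right/bottom  bias=-1
  edge (12, 14)→(2, 10): d=(-10,-4) top-left  bias=+0
    (5,1)@(11, 3): e=[2,12,106] → #
    (6,1)@(13, 3): e=[18,-12,114] → ·
    (4,2)@(9, 5): e=[6,36,78] → #
    (6,2)@(13, 5): e=[38,-12,94] → ·
    (3,3)@(7, 7): e=[10,60,50] → #
    (6,3)@(13, 7): e=[58,-12,74] → ·
    (2,4)@(5, 9): e=[14,84,22] → #
    (6,4)@(13, 9): e=[78,-12,54] → ·
    (2,5)@(5, 11): e=[34,84,2] → #
    (6,5)@(13, 11): e=[98,-12,34] → ·
    (2,6)@(5, 13): e=[54,84,-18] → ·
    (3,6)@(7, 13): e=[70,60,-10] → ·
  covered (15 px):
    · · · · · · · · · · ·
    · · · · · # · · · · ·
    · · · · # # · · · · ·
    · · · # # # · · · · ·
    · · # # # # · · · · ·
    · · # # # # · · · · ·
    · · · · · # · · · · ·
    · · · · · · · · · · ·
    · · · · · · · · · · ·
T1:
  2·area = 24  (B↔C swapped to make it positive)
  edge (16, 2)→(20, 10): d=(4,8) right/bottom  bias=-1
  edge (20, 10)→(14, 4): d=(-6,-6) top-left  bias=+0
  edge (14, 4)→(16, 2): d=(2,-2) top-left  bias=+0
    (5,0)@(11, 1): e=[36,0,-12] → ·  [on edge]
    (8,0)@(17, 1): e=[-12,36,0] → ·  [on edge]
    (6,1)@(13, 3): e=[28,0,-4] → ·  [on edge]
    (7,1)@(15, 3): e=[12,12,0] → #  [on edge]
    (8,1)@(17, 3): e=[-4,24,4] → ·
    (6,2)@(13, 5): e=[36,-12,0] → ·  [on edge]
    (7,2)@(15, 5): e=[20,0,4] → #  [on edge]
    (8,2)@(17, 5): e=[4,12,8] → #
    (9,2)@(19, 5): e=[-12,24,12] → ·
    (5,3)@(11, 7): e=[60,-36,0] → ·  [on edge]
    (7,3)@(15, 7): e=[28,-12,8] → ·
    (8,3)@(17, 7): e=[12,0,12] → #  [on edge]
    (4,4)@(9, 9): e=[84,-60,0] → ·  [on edge]
    (9,4)@(19, 9): e=[4,0,20] → #  [on edge]
    (3,5)@(7, 11): e=[108,-84,0] → ·  [on edge]
    (10,5)@(21, 11): e=[-4,0,28] → ·  [on edge]
    (2,6)@(5, 13): e=[132,-108,0] → ·  [on edge]
    (1,7)@(3, 15): e=[156,-132,0] → ·  [on edge]
    (0,8)@(1, 17): e=[180,-156,0] → ·  [on edge]
  covered (5 px):
    · · · · · · · · · · ·
    · · · · · · · # · · ·
    · · · · · · · # # · ·
    · · · · · · · · # · ·
    · · · · · · · · · # ·
    · · · · · · · · · · ·
    · · · · · · · · · · ·
    · · · · · · · · · · ·
    · · · · · · · · · · ·
T2:
  2·area = 152
  edge (20, 0)→(2, 14): d=(-18,14) right/bottom  bias=-1
  edge (2, 14)→(4, 4): d=(2,-10) top-left  bias=+0
  edge (4, 4)→(20, 0): d=(16,-4) top-left  bias=+0
    (8,0)@(17, 1): e=[24,124,4] → #
    (9,0)@(19, 1): e=[-4,144,12] → ·
    (4,1)@(9, 3): e=[100,48,4] → #
    (5,1)@(11, 3): e=[72,68,12] → #
    (6,1)@(13, 3): e=[44,88,20] → #
    (7,1)@(15, 3): e=[16,108,28] → #
    (8,1)@(17, 3): e=[-12,128,36] → ·
    (2,2)@(5, 5): e=[120,12,20] → #
    (3,2)@(7, 5): e=[92,32,28] → #
    (7,2)@(15, 5): e=[-20,112,60] → ·
    (2,3)@(5, 7): e=[84,16,52] → #
    (5,3)@(11, 7): e=[0,76,76] → ·  [on edge]
    (1,4)@(3, 9): e=[76,0,76] → #  [on edge]
  covered (19 px):
    · · · · · · · · # · ·
    · · · · # # # # · · ·
    · · # # # # # · · · ·
    · · # # # · · · · · ·
    · # # # · · · · · · ·
    · # # · · · · · · · ·
    · # · · · · · · · · ·
    · · · · · · · · · · ·
    · · · · · · · · · · ·

Result: [12,26,82]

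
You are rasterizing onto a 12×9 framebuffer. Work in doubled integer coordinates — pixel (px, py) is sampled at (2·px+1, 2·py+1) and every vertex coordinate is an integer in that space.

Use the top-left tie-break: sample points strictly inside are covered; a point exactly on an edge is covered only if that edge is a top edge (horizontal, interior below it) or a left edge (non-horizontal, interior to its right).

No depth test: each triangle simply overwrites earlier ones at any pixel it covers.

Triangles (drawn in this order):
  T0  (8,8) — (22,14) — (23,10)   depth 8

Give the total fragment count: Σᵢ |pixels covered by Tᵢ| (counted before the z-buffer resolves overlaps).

T0:
  2·area = 62  (B↔C swapped to make it positive)
  edge (8, 8)→(23, 10): d=(15,2) right/bottom  bias=-1
  edge (23, 10)→(22, 14): d=(-1,4) right/bottom  bias=-1
  edge (22, 14)→(8, 8): d=(-14,-6) top-left  bias=+0
    (0,2)@(1, 5): e=[-31,93,0] → ·  [on edge]
    (5,4)@(11, 9): e=[9,49,4] → #
    (6,4)@(13, 9): e=[5,41,16] → #
    (7,4)@(15, 9): e=[1,33,28] → #
    (8,4)@(17, 9): e=[-3,25,40] → ·
    (5,5)@(11, 11): e=[39,47,-24] → ·
    (6,5)@(13, 11): e=[35,39,-12] → ·
    (7,5)@(15, 11): e=[31,31,0] → #  [on edge]
    (8,5)@(17, 11): e=[27,23,12] → #
    (9,5)@(19, 11): e=[23,15,24] → #
    (10,5)@(21, 11): e=[19,7,36] → #
    (11,5)@(23, 11): e=[15,-1,48] → ·
  covered (8 px):
    · · · · · · · · · · · ·
    · · · · · · · · · · · ·
    · · · · · · · · · · · ·
    · · · · · · · · · · · ·
    · · · · · # # # · · · ·
    · · · · · · · # # # # ·
    · · · · · · · · · · # ·
    · · · · · · · · · · · ·
    · · · · · · · · · · · ·

Answer: 8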